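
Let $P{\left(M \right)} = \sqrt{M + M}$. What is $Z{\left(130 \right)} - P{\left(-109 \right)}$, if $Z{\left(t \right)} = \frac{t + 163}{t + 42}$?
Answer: $\frac{293}{172} - i \sqrt{218} \approx 1.7035 - 14.765 i$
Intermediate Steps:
$P{\left(M \right)} = \sqrt{2} \sqrt{M}$ ($P{\left(M \right)} = \sqrt{2 M} = \sqrt{2} \sqrt{M}$)
$Z{\left(t \right)} = \frac{163 + t}{42 + t}$
$Z{\left(130 \right)} - P{\left(-109 \right)} = \frac{163 + 130}{42 + 130} - \sqrt{2} \sqrt{-109} = \frac{1}{172} \cdot 293 - \sqrt{2} i \sqrt{109} = \frac{1}{172} \cdot 293 - i \sqrt{218} = \frac{293}{172} - i \sqrt{218}$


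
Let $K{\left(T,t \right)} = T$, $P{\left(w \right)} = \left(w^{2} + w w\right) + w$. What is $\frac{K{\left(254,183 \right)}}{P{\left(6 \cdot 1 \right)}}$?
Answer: $\frac{127}{39} \approx 3.2564$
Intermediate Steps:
$P{\left(w \right)} = w + 2 w^{2}$ ($P{\left(w \right)} = \left(w^{2} + w^{2}\right) + w = 2 w^{2} + w = w + 2 w^{2}$)
$\frac{K{\left(254,183 \right)}}{P{\left(6 \cdot 1 \right)}} = \frac{254}{6 \cdot 1 \left(1 + 2 \cdot 6 \cdot 1\right)} = \frac{254}{6 \left(1 + 2 \cdot 6\right)} = \frac{254}{6 \left(1 + 12\right)} = \frac{254}{6 \cdot 13} = \frac{254}{78} = 254 \cdot \frac{1}{78} = \frac{127}{39}$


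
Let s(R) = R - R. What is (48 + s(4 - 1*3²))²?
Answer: 2304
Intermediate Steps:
s(R) = 0
(48 + s(4 - 1*3²))² = (48 + 0)² = 48² = 2304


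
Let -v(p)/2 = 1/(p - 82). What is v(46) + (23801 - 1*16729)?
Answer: 127297/18 ≈ 7072.1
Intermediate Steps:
v(p) = -2/(-82 + p) (v(p) = -2/(p - 82) = -2/(-82 + p))
v(46) + (23801 - 1*16729) = -2/(-82 + 46) + (23801 - 1*16729) = -2/(-36) + (23801 - 16729) = -2*(-1/36) + 7072 = 1/18 + 7072 = 127297/18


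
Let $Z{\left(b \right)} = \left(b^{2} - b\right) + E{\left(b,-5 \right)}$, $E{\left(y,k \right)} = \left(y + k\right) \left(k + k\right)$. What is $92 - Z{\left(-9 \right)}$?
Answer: $-138$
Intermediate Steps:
$E{\left(y,k \right)} = 2 k \left(k + y\right)$ ($E{\left(y,k \right)} = \left(k + y\right) 2 k = 2 k \left(k + y\right)$)
$Z{\left(b \right)} = 50 + b^{2} - 11 b$ ($Z{\left(b \right)} = \left(b^{2} - b\right) + 2 \left(-5\right) \left(-5 + b\right) = \left(b^{2} - b\right) - \left(-50 + 10 b\right) = 50 + b^{2} - 11 b$)
$92 - Z{\left(-9 \right)} = 92 - \left(50 + \left(-9\right)^{2} - -99\right) = 92 - \left(50 + 81 + 99\right) = 92 - 230 = -138$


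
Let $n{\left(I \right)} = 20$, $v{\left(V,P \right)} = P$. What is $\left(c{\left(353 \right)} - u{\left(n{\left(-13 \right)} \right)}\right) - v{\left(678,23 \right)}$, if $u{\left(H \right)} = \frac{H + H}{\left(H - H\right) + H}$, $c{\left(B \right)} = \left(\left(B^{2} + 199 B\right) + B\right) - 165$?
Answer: $195019$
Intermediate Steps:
$c{\left(B \right)} = -165 + B^{2} + 200 B$ ($c{\left(B \right)} = \left(B^{2} + 200 B\right) - 165 = -165 + B^{2} + 200 B$)
$u{\left(H \right)} = 2$ ($u{\left(H \right)} = \frac{2 H}{0 + H} = \frac{2 H}{H} = 2$)
$\left(c{\left(353 \right)} - u{\left(n{\left(-13 \right)} \right)}\right) - v{\left(678,23 \right)} = \left(\left(-165 + 353^{2} + 200 \cdot 353\right) - 2\right) - 23 = \left(\left(-165 + 124609 + 70600\right) - 2\right) - 23 = \left(195044 - 2\right) - 23 = 195042 - 23 = 195019$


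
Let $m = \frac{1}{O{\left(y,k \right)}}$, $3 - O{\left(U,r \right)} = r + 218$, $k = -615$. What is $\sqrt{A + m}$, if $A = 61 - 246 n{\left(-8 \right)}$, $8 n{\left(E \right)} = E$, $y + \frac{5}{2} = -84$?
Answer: $\frac{\sqrt{122801}}{20} \approx 17.521$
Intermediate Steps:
$y = - \frac{173}{2}$ ($y = - \frac{5}{2} - 84 = - \frac{173}{2} \approx -86.5$)
$O{\left(U,r \right)} = -215 - r$ ($O{\left(U,r \right)} = 3 - \left(r + 218\right) = 3 - \left(218 + r\right) = -215 - r$)
$n{\left(E \right)} = \frac{E}{8}$
$m = \frac{1}{400}$ ($m = \frac{1}{-215 - -615} = \frac{1}{-215 + 615} = \frac{1}{400} \approx 0.0025$)
$A = 307$ ($A = 61 - 246 \cdot \frac{1}{8} \left(-8\right) = 61 - -246 = 61 + 246 = 307$)
$\sqrt{A + m} = \sqrt{307 + \frac{1}{400}} = \sqrt{\frac{122801}{400}} = \frac{\sqrt{122801}}{20}$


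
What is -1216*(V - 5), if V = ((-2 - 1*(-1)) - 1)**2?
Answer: 1216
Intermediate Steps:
V = 4 (V = ((-2 + 1) - 1)**2 = (-1 - 1)**2 = (-2)**2 = 4)
-1216*(V - 5) = -1216*(4 - 5) = -1216*(-1) = 1216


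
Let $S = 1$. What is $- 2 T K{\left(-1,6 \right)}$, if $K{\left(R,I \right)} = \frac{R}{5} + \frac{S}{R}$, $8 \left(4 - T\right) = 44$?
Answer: $- \frac{18}{5} \approx -3.6$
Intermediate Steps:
$T = - \frac{3}{2}$ ($T = 4 - \frac{11}{2} = - \frac{3}{2} \approx -1.5$)
$K{\left(R,I \right)} = \frac{1}{R} + \frac{R}{5}$ ($K{\left(R,I \right)} = \frac{R}{5} + 1 \frac{1}{R} = R \frac{1}{5} + \frac{1}{R} = \frac{R}{5} + \frac{1}{R} = \frac{1}{R} + \frac{R}{5}$)
$- 2 T K{\left(-1,6 \right)} = \left(-2\right) \left(- \frac{3}{2}\right) \left(\frac{1}{-1} + \frac{1}{5} \left(-1\right)\right) = 3 \left(-1 - \frac{1}{5}\right) = 3 \left(- \frac{6}{5}\right) = - \frac{18}{5}$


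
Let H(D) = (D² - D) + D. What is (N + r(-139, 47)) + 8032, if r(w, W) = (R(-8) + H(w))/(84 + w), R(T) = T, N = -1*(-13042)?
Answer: 1139757/55 ≈ 20723.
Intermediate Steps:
H(D) = D²
N = 13042
r(w, W) = (-8 + w²)/(84 + w)
(N + r(-139, 47)) + 8032 = (13042 + (-8 + (-139)²)/(84 - 139)) + 8032 = (13042 + (-8 + 19321)/(-55)) + 8032 = (13042 - 1/55*19313) + 8032 = (13042 - 19313/55) + 8032 = 697997/55 + 8032 = 1139757/55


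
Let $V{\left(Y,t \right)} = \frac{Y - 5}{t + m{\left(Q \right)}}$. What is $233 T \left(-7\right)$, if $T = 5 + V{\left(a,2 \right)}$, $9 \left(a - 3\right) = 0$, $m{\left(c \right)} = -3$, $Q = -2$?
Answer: $-11417$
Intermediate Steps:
$a = 3$ ($a = 3 + \frac{1}{9} \cdot 0 = 3 + 0 = 3$)
$V{\left(Y,t \right)} = \frac{-5 + Y}{-3 + t}$ ($V{\left(Y,t \right)} = \frac{Y - 5}{t - 3} = \frac{-5 + Y}{-3 + t}$)
$T = 7$ ($T = 5 + \frac{-5 + 3}{-3 + 2} = 5 + \frac{1}{-1} \left(-2\right) = 5 - -2 = 5 + 2 = 7$)
$233 T \left(-7\right) = 233 \cdot 7 \left(-7\right) = 1631 \left(-7\right) = -11417$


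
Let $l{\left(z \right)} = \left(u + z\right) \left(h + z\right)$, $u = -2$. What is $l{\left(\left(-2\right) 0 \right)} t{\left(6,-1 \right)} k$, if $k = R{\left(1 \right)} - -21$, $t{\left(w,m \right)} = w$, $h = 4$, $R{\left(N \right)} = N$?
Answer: $-1056$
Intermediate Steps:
$l{\left(z \right)} = \left(-2 + z\right) \left(4 + z\right)$
$k = 22$ ($k = 1 - -21 = 1 + 21 = 22$)
$l{\left(\left(-2\right) 0 \right)} t{\left(6,-1 \right)} k = \left(-8 + \left(\left(-2\right) 0\right)^{2} + 2 \left(\left(-2\right) 0\right)\right) 6 \cdot 22 = \left(-8 + 0^{2} + 2 \cdot 0\right) 6 \cdot 22 = \left(-8 + 0 + 0\right) 6 \cdot 22 = \left(-8\right) 6 \cdot 22 = \left(-48\right) 22 = -1056$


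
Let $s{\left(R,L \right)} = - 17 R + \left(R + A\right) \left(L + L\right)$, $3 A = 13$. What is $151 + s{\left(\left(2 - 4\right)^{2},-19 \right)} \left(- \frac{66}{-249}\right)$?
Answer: $\frac{12211}{249} \approx 49.04$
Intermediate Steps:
$A = \frac{13}{3}$ ($A = \frac{1}{3} \cdot 13 = \frac{13}{3} \approx 4.3333$)
$s{\left(R,L \right)} = - 17 R + 2 L \left(\frac{13}{3} + R\right)$ ($s{\left(R,L \right)} = - 17 R + \left(R + \frac{13}{3}\right) \left(L + L\right) = - 17 R + \left(\frac{13}{3} + R\right) 2 L = - 17 R + 2 L \left(\frac{13}{3} + R\right)$)
$151 + s{\left(\left(2 - 4\right)^{2},-19 \right)} \left(- \frac{66}{-249}\right) = 151 + \left(- 17 \left(2 - 4\right)^{2} + \frac{26}{3} \left(-19\right) + 2 \left(-19\right) \left(2 - 4\right)^{2}\right) \left(- \frac{66}{-249}\right) = 151 + \left(- 17 \left(-2\right)^{2} - \frac{494}{3} + 2 \left(-19\right) \left(-2\right)^{2}\right) \left(\left(-66\right) \left(- \frac{1}{249}\right)\right) = 151 + \left(\left(-17\right) 4 - \frac{494}{3} + 2 \left(-19\right) 4\right) \frac{22}{83} = 151 + \left(-68 - \frac{494}{3} - 152\right) \frac{22}{83} = 151 - \frac{25388}{249} = \frac{12211}{249}$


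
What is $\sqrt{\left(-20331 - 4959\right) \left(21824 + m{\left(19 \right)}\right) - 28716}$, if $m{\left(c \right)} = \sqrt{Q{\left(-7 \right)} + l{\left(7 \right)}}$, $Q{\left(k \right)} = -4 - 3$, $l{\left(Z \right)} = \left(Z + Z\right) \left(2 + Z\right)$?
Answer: $\sqrt{-551957676 - 25290 \sqrt{119}} \approx 23500.0 i$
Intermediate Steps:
$l{\left(Z \right)} = 2 Z \left(2 + Z\right)$
$Q{\left(k \right)} = -7$
$m{\left(c \right)} = \sqrt{119}$ ($m{\left(c \right)} = \sqrt{-7 + 2 \cdot 7 \left(2 + 7\right)} = \sqrt{-7 + 2 \cdot 7 \cdot 9} = \sqrt{-7 + 126} = \sqrt{119}$)
$\sqrt{\left(-20331 - 4959\right) \left(21824 + m{\left(19 \right)}\right) - 28716} = \sqrt{\left(-20331 - 4959\right) \left(21824 + \sqrt{119}\right) - 28716} = \sqrt{- 25290 \left(21824 + \sqrt{119}\right) - 28716} = \sqrt{\left(-551928960 - 25290 \sqrt{119}\right) - 28716} = \sqrt{-551957676 - 25290 \sqrt{119}}$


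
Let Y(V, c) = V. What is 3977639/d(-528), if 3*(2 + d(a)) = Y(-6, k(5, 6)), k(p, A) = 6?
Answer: -3977639/4 ≈ -9.9441e+5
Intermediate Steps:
d(a) = -4 (d(a) = -2 + (⅓)*(-6) = -2 - 2 = -4)
3977639/d(-528) = 3977639/(-4) = 3977639*(-¼) = -3977639/4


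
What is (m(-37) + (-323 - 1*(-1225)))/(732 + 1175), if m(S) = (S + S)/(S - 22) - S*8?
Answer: 70756/112513 ≈ 0.62887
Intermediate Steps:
m(S) = -8*S + 2*S/(-22 + S) (m(S) = (2*S)/(-22 + S) - 8*S = 2*S/(-22 + S) - 8*S = -8*S + 2*S/(-22 + S))
(m(-37) + (-323 - 1*(-1225)))/(732 + 1175) = (2*(-37)*(89 - 4*(-37))/(-22 - 37) + (-323 - 1*(-1225)))/(732 + 1175) = (2*(-37)*(89 + 148)/(-59) + (-323 + 1225))/1907 = (2*(-37)*(-1/59)*237 + 902)*(1/1907) = (17538/59 + 902)*(1/1907) = (70756/59)*(1/1907) = 70756/112513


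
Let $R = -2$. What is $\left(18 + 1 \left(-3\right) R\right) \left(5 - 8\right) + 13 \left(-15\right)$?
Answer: $-267$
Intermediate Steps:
$\left(18 + 1 \left(-3\right) R\right) \left(5 - 8\right) + 13 \left(-15\right) = \left(18 + 1 \left(-3\right) \left(-2\right)\right) \left(5 - 8\right) + 13 \left(-15\right) = \left(18 - -6\right) \left(-3\right) - 195 = \left(18 + 6\right) \left(-3\right) - 195 = 24 \left(-3\right) - 195 = -72 - 195 = -267$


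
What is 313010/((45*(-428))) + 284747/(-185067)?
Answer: -704578321/39604338 ≈ -17.790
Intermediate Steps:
313010/((45*(-428))) + 284747/(-185067) = 313010/(-19260) + 284747*(-1/185067) = 313010*(-1/19260) - 284747/185067 = -31301/1926 - 284747/185067 = -704578321/39604338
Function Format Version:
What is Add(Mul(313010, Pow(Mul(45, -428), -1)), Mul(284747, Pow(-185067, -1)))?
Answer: Rational(-704578321, 39604338) ≈ -17.790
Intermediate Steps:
Add(Mul(313010, Pow(Mul(45, -428), -1)), Mul(284747, Pow(-185067, -1))) = Add(Mul(313010, Pow(-19260, -1)), Mul(284747, Rational(-1, 185067))) = Add(Mul(313010, Rational(-1, 19260)), Rational(-284747, 185067)) = Add(Rational(-31301, 1926), Rational(-284747, 185067)) = Rational(-704578321, 39604338)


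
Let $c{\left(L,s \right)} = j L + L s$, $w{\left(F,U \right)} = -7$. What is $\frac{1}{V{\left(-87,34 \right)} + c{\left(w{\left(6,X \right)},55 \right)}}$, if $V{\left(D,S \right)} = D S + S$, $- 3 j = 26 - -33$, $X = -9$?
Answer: $- \frac{3}{9514} \approx -0.00031532$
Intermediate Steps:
$j = - \frac{59}{3}$ ($j = - \frac{26 - -33}{3} = - \frac{26 + 33}{3} = \left(- \frac{1}{3}\right) 59 = - \frac{59}{3} \approx -19.667$)
$V{\left(D,S \right)} = S + D S$
$c{\left(L,s \right)} = - \frac{59 L}{3} + L s$
$\frac{1}{V{\left(-87,34 \right)} + c{\left(w{\left(6,X \right)},55 \right)}} = \frac{1}{34 \left(1 - 87\right) + \frac{1}{3} \left(-7\right) \left(-59 + 3 \cdot 55\right)} = \frac{1}{34 \left(-86\right) + \frac{1}{3} \left(-7\right) \left(-59 + 165\right)} = \frac{1}{-2924 + \frac{1}{3} \left(-7\right) 106} = \frac{1}{-2924 - \frac{742}{3}} = \frac{1}{- \frac{9514}{3}} = - \frac{3}{9514}$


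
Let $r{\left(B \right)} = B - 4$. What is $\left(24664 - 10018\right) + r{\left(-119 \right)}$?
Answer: $14523$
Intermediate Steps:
$r{\left(B \right)} = -4 + B$ ($r{\left(B \right)} = B - 4 = -4 + B$)
$\left(24664 - 10018\right) + r{\left(-119 \right)} = \left(24664 - 10018\right) - 123 = 14646 - 123 = 14523$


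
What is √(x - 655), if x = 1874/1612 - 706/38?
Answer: I*√157694153890/15314 ≈ 25.931*I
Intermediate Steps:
x = -266715/15314 (x = 1874*(1/1612) - 706*1/38 = 937/806 - 353/19 = -266715/15314 ≈ -17.416)
√(x - 655) = √(-266715/15314 - 655) = √(-10297385/15314) = I*√157694153890/15314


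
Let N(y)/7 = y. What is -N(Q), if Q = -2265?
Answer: 15855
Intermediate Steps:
N(y) = 7*y
-N(Q) = -7*(-2265) = -1*(-15855) = 15855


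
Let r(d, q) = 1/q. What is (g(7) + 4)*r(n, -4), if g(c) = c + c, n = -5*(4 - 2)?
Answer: -9/2 ≈ -4.5000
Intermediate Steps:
n = -10 (n = -5*2 = -10)
g(c) = 2*c
(g(7) + 4)*r(n, -4) = (2*7 + 4)/(-4) = (14 + 4)*(-¼) = 18*(-¼) = -9/2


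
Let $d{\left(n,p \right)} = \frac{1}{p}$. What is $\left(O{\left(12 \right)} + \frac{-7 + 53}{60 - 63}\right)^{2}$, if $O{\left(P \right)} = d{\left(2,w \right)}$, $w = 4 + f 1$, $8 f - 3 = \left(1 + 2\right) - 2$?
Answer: $\frac{18496}{81} \approx 228.35$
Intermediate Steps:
$f = \frac{1}{2}$ ($f = \frac{3}{8} + \frac{\left(1 + 2\right) - 2}{8} = \frac{3}{8} + \frac{3 - 2}{8} = \frac{3}{8} + \frac{1}{8} \cdot 1 = \frac{3}{8} + \frac{1}{8} = \frac{1}{2} \approx 0.5$)
$w = \frac{9}{2}$ ($w = 4 + \frac{1}{2} \cdot 1 = 4 + \frac{1}{2} = \frac{9}{2} \approx 4.5$)
$O{\left(P \right)} = \frac{2}{9}$ ($O{\left(P \right)} = \frac{1}{\frac{9}{2}} = \frac{2}{9}$)
$\left(O{\left(12 \right)} + \frac{-7 + 53}{60 - 63}\right)^{2} = \left(\frac{2}{9} + \frac{-7 + 53}{60 - 63}\right)^{2} = \left(\frac{2}{9} + \frac{46}{-3}\right)^{2} = \left(\frac{2}{9} + 46 \left(- \frac{1}{3}\right)\right)^{2} = \left(\frac{2}{9} - \frac{46}{3}\right)^{2} = \left(- \frac{136}{9}\right)^{2} = \frac{18496}{81}$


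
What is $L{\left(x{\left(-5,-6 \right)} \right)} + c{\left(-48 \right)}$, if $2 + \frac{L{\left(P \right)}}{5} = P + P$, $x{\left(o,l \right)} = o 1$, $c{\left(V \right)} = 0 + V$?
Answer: $-108$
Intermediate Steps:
$c{\left(V \right)} = V$
$x{\left(o,l \right)} = o$
$L{\left(P \right)} = -10 + 10 P$ ($L{\left(P \right)} = -10 + 5 \left(P + P\right) = -10 + 5 \cdot 2 P = -10 + 10 P$)
$L{\left(x{\left(-5,-6 \right)} \right)} + c{\left(-48 \right)} = \left(-10 + 10 \left(-5\right)\right) - 48 = \left(-10 - 50\right) - 48 = -60 - 48 = -108$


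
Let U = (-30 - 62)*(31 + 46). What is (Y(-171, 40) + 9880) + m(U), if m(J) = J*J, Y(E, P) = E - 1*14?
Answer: 50192751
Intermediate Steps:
Y(E, P) = -14 + E (Y(E, P) = E - 14 = -14 + E)
U = -7084 (U = -92*77 = -7084)
m(J) = J²
(Y(-171, 40) + 9880) + m(U) = ((-14 - 171) + 9880) + (-7084)² = (-185 + 9880) + 50183056 = 9695 + 50183056 = 50192751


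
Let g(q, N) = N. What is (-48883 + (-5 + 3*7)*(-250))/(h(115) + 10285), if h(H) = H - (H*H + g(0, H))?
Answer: 52883/2940 ≈ 17.987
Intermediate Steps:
h(H) = -H² (h(H) = H - (H*H + H) = H - (H² + H) = H - (H + H²) = H + (-H - H²) = -H²)
(-48883 + (-5 + 3*7)*(-250))/(h(115) + 10285) = (-48883 + (-5 + 3*7)*(-250))/(-1*115² + 10285) = (-48883 + (-5 + 21)*(-250))/(-1*13225 + 10285) = (-48883 + 16*(-250))/(-13225 + 10285) = (-48883 - 4000)/(-2940) = -52883*(-1/2940) = 52883/2940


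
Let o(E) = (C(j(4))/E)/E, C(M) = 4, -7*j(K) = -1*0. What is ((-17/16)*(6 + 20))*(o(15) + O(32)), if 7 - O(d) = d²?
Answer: 50569441/1800 ≈ 28094.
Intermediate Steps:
j(K) = 0 (j(K) = -(-1)*0/7 = -⅐*0 = 0)
O(d) = 7 - d²
o(E) = 4/E² (o(E) = (4/E)/E = 4/E²)
((-17/16)*(6 + 20))*(o(15) + O(32)) = ((-17/16)*(6 + 20))*(4/15² + (7 - 1*32²)) = (-17*1/16*26)*(4*(1/225) + (7 - 1*1024)) = (-17/16*26)*(4/225 + (7 - 1024)) = -221*(4/225 - 1017)/8 = -221/8*(-228821/225) = 50569441/1800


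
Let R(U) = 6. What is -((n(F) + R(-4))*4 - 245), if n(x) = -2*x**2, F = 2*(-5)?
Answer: 1021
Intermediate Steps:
F = -10
-((n(F) + R(-4))*4 - 245) = -((-2*(-10)**2 + 6)*4 - 245) = -((-2*100 + 6)*4 - 245) = -((-200 + 6)*4 - 245) = -(-194*4 - 245) = -(-776 - 245) = -1*(-1021) = 1021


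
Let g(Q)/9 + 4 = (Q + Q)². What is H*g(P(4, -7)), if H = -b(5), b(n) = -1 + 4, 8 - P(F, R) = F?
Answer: -1620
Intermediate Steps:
P(F, R) = 8 - F
g(Q) = -36 + 36*Q² (g(Q) = -36 + 9*(Q + Q)² = -36 + 9*(2*Q)² = -36 + 9*(4*Q²) = -36 + 36*Q²)
b(n) = 3
H = -3 (H = -1*3 = -3)
H*g(P(4, -7)) = -3*(-36 + 36*(8 - 1*4)²) = -3*(-36 + 36*(8 - 4)²) = -3*(-36 + 36*4²) = -3*(-36 + 36*16) = -3*(-36 + 576) = -3*540 = -1620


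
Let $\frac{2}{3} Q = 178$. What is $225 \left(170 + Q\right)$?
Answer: $98325$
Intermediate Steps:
$Q = 267$ ($Q = \frac{3}{2} \cdot 178 = 267$)
$225 \left(170 + Q\right) = 225 \left(170 + 267\right) = 225 \cdot 437 = 98325$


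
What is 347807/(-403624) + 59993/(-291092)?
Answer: -31364612469/29372929352 ≈ -1.0678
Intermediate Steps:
347807/(-403624) + 59993/(-291092) = 347807*(-1/403624) + 59993*(-1/291092) = -347807/403624 - 59993/291092 = -31364612469/29372929352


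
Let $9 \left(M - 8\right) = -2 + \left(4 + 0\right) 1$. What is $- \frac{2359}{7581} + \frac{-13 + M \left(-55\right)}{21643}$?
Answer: $- \frac{23392580}{70318107} \approx -0.33267$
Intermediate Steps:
$M = \frac{74}{9}$ ($M = 8 + \frac{-2 + \left(4 + 0\right) 1}{9} = 8 + \frac{-2 + 4 \cdot 1}{9} = 8 + \frac{-2 + 4}{9} = 8 + \frac{1}{9} \cdot 2 = 8 + \frac{2}{9} = \frac{74}{9} \approx 8.2222$)
$- \frac{2359}{7581} + \frac{-13 + M \left(-55\right)}{21643} = - \frac{2359}{7581} + \frac{-13 + \frac{74}{9} \left(-55\right)}{21643} = \left(-2359\right) \frac{1}{7581} + \left(-13 - \frac{4070}{9}\right) \frac{1}{21643} = - \frac{337}{1083} - \frac{4187}{194787} = - \frac{23392580}{70318107}$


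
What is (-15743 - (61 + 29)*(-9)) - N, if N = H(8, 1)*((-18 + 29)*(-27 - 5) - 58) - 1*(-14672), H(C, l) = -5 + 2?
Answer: -30835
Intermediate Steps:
H(C, l) = -3
N = 15902 (N = -3*((-18 + 29)*(-27 - 5) - 58) - 1*(-14672) = -3*(11*(-32) - 58) + 14672 = -3*(-352 - 58) + 14672 = -3*(-410) + 14672 = 1230 + 14672 = 15902)
(-15743 - (61 + 29)*(-9)) - N = (-15743 - (61 + 29)*(-9)) - 1*15902 = (-15743 - 90*(-9)) - 15902 = (-15743 - 1*(-810)) - 15902 = (-15743 + 810) - 15902 = -14933 - 15902 = -30835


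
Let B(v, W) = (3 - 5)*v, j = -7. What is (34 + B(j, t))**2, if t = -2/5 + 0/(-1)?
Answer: 2304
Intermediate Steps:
t = -2/5 (t = -2*1/5 + 0*(-1) = -2/5 + 0 = -2/5 ≈ -0.40000)
B(v, W) = -2*v
(34 + B(j, t))**2 = (34 - 2*(-7))**2 = (34 + 14)**2 = 48**2 = 2304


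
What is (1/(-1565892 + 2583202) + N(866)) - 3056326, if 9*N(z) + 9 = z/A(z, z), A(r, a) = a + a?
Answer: -13991543837333/4577895 ≈ -3.0563e+6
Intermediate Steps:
A(r, a) = 2*a
N(z) = -17/18 (N(z) = -1 + (z/((2*z)))/9 = -1 + ((1/(2*z))*z)/9 = -1 + (1/9)*(1/2) = -1 + 1/18 = -17/18)
(1/(-1565892 + 2583202) + N(866)) - 3056326 = (1/(-1565892 + 2583202) - 17/18) - 3056326 = (1/1017310 - 17/18) - 3056326 = -4323563/4577895 - 3056326 = -13991543837333/4577895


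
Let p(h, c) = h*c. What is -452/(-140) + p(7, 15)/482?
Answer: 58141/16870 ≈ 3.4464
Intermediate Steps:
p(h, c) = c*h
-452/(-140) + p(7, 15)/482 = -452/(-140) + (15*7)/482 = -452*(-1/140) + 105*(1/482) = 113/35 + 105/482 = 58141/16870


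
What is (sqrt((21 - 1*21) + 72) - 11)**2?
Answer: 193 - 132*sqrt(2) ≈ 6.3238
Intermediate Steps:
(sqrt((21 - 1*21) + 72) - 11)**2 = (sqrt((21 - 21) + 72) - 11)**2 = (sqrt(0 + 72) - 11)**2 = (sqrt(72) - 11)**2 = (6*sqrt(2) - 11)**2 = (-11 + 6*sqrt(2))**2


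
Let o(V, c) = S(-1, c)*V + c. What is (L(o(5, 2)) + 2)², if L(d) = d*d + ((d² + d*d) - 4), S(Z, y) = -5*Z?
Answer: 4774225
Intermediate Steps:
o(V, c) = c + 5*V (o(V, c) = (-5*(-1))*V + c = 5*V + c = c + 5*V)
L(d) = -4 + 3*d² (L(d) = d² + ((d² + d²) - 4) = d² + (2*d² - 4) = d² + (-4 + 2*d²) = -4 + 3*d²)
(L(o(5, 2)) + 2)² = ((-4 + 3*(2 + 5*5)²) + 2)² = ((-4 + 3*(2 + 25)²) + 2)² = ((-4 + 3*27²) + 2)² = ((-4 + 3*729) + 2)² = ((-4 + 2187) + 2)² = (2183 + 2)² = 2185² = 4774225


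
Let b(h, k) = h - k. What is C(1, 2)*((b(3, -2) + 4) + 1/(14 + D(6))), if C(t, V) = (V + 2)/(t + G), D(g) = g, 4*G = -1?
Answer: 724/15 ≈ 48.267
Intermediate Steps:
G = -1/4 (G = (1/4)*(-1) = -1/4 ≈ -0.25000)
C(t, V) = (2 + V)/(-1/4 + t) (C(t, V) = (V + 2)/(t - 1/4) = (2 + V)/(-1/4 + t))
C(1, 2)*((b(3, -2) + 4) + 1/(14 + D(6))) = (4*(2 + 2)/(-1 + 4*1))*(((3 - 1*(-2)) + 4) + 1/(14 + 6)) = (4*4/(-1 + 4))*(((3 + 2) + 4) + 1/20) = (4*4/3)*((5 + 4) + 1/20) = (4*(1/3)*4)*(9 + 1/20) = (16/3)*(181/20) = 724/15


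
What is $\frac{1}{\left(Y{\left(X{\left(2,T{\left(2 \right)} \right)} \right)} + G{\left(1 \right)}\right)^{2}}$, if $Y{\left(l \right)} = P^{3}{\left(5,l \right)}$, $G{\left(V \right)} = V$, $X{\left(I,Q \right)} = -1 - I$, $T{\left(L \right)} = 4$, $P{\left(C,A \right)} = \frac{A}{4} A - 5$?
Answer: $\frac{4096}{1605289} \approx 0.0025516$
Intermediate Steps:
$P{\left(C,A \right)} = -5 + \frac{A^{2}}{4}$ ($P{\left(C,A \right)} = A \frac{1}{4} A - 5 = \frac{A}{4} A - 5 = \frac{A^{2}}{4} - 5 = -5 + \frac{A^{2}}{4}$)
$Y{\left(l \right)} = \left(-5 + \frac{l^{2}}{4}\right)^{3}$
$\frac{1}{\left(Y{\left(X{\left(2,T{\left(2 \right)} \right)} \right)} + G{\left(1 \right)}\right)^{2}} = \frac{1}{\left(\frac{\left(-20 + \left(-1 - 2\right)^{2}\right)^{3}}{64} + 1\right)^{2}} = \frac{1}{\left(\frac{\left(-20 + \left(-3\right)^{2}\right)^{3}}{64} + 1\right)^{2}} = \frac{1}{\left(\frac{\left(-20 + 9\right)^{3}}{64} + 1\right)^{2}} = \frac{1}{\left(\frac{\left(-11\right)^{3}}{64} + 1\right)^{2}} = \frac{1}{\left(\frac{1}{64} \left(-1331\right) + 1\right)^{2}} = \frac{1}{\left(- \frac{1331}{64} + 1\right)^{2}} = \frac{1}{\left(- \frac{1267}{64}\right)^{2}} = \frac{1}{\frac{1605289}{4096}} = \frac{4096}{1605289}$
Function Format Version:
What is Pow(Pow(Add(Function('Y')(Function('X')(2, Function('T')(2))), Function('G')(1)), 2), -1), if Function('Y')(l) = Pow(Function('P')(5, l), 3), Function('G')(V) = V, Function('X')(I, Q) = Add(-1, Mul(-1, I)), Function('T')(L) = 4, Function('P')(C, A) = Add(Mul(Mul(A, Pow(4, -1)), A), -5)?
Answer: Rational(4096, 1605289) ≈ 0.0025516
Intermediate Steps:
Function('P')(C, A) = Add(-5, Mul(Rational(1, 4), Pow(A, 2))) (Function('P')(C, A) = Add(Mul(Mul(A, Rational(1, 4)), A), -5) = Add(Mul(Mul(Rational(1, 4), A), A), -5) = Add(Mul(Rational(1, 4), Pow(A, 2)), -5) = Add(-5, Mul(Rational(1, 4), Pow(A, 2))))
Function('Y')(l) = Pow(Add(-5, Mul(Rational(1, 4), Pow(l, 2))), 3)
Pow(Pow(Add(Function('Y')(Function('X')(2, Function('T')(2))), Function('G')(1)), 2), -1) = Pow(Pow(Add(Mul(Rational(1, 64), Pow(Add(-20, Pow(Add(-1, Mul(-1, 2)), 2)), 3)), 1), 2), -1) = Pow(Pow(Add(Mul(Rational(1, 64), Pow(Add(-20, Pow(Add(-1, -2), 2)), 3)), 1), 2), -1) = Pow(Pow(Add(Mul(Rational(1, 64), Pow(Add(-20, Pow(-3, 2)), 3)), 1), 2), -1) = Pow(Pow(Add(Mul(Rational(1, 64), Pow(Add(-20, 9), 3)), 1), 2), -1) = Pow(Pow(Add(Mul(Rational(1, 64), Pow(-11, 3)), 1), 2), -1) = Pow(Pow(Add(Mul(Rational(1, 64), -1331), 1), 2), -1) = Pow(Pow(Add(Rational(-1331, 64), 1), 2), -1) = Pow(Pow(Rational(-1267, 64), 2), -1) = Pow(Rational(1605289, 4096), -1) = Rational(4096, 1605289)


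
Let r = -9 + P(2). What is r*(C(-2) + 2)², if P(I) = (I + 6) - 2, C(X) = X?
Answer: 0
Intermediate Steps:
P(I) = 4 + I (P(I) = (6 + I) - 2 = 4 + I)
r = -3 (r = -9 + (4 + 2) = -9 + 6 = -3)
r*(C(-2) + 2)² = -3*(-2 + 2)² = -3*0² = -3*0 = 0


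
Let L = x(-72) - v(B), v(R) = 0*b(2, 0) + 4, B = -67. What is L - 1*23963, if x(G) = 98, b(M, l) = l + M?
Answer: -23869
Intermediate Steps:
b(M, l) = M + l
v(R) = 4 (v(R) = 0*(2 + 0) + 4 = 0*2 + 4 = 0 + 4 = 4)
L = 94 (L = 98 - 1*4 = 98 - 4 = 94)
L - 1*23963 = 94 - 1*23963 = 94 - 23963 = -23869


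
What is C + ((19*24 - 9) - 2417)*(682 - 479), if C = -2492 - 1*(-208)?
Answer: -402194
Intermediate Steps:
C = -2284 (C = -2492 + 208 = -2284)
C + ((19*24 - 9) - 2417)*(682 - 479) = -2284 + ((19*24 - 9) - 2417)*(682 - 479) = -2284 + ((456 - 9) - 2417)*203 = -2284 + (447 - 2417)*203 = -2284 - 1970*203 = -2284 - 399910 = -402194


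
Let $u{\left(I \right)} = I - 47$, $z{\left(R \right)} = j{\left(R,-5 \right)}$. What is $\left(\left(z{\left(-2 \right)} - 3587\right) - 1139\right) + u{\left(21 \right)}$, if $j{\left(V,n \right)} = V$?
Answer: $-4754$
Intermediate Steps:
$z{\left(R \right)} = R$
$u{\left(I \right)} = -47 + I$
$\left(\left(z{\left(-2 \right)} - 3587\right) - 1139\right) + u{\left(21 \right)} = \left(\left(-2 - 3587\right) - 1139\right) + \left(-47 + 21\right) = \left(-3589 - 1139\right) - 26 = -4728 - 26 = -4754$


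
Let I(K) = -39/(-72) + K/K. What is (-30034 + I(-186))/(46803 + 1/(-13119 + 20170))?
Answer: -5082212729/7920190896 ≈ -0.64168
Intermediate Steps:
I(K) = 37/24 (I(K) = -39*(-1/72) + 1 = 13/24 + 1 = 37/24)
(-30034 + I(-186))/(46803 + 1/(-13119 + 20170)) = (-30034 + 37/24)/(46803 + 1/(-13119 + 20170)) = -720779/(24*(46803 + 1/7051)) = -720779/(24*330007954/7051) = -720779/24*7051/330007954 = -5082212729/7920190896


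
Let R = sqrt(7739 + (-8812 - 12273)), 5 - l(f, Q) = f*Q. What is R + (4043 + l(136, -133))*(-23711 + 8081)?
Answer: -345985680 + I*sqrt(13346) ≈ -3.4599e+8 + 115.52*I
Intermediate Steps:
l(f, Q) = 5 - Q*f (l(f, Q) = 5 - f*Q = 5 - Q*f)
R = I*sqrt(13346) (R = sqrt(7739 - 21085) = sqrt(-13346) = I*sqrt(13346) ≈ 115.52*I)
R + (4043 + l(136, -133))*(-23711 + 8081) = I*sqrt(13346) + (4043 + (5 - 1*(-133)*136))*(-23711 + 8081) = I*sqrt(13346) + (4043 + (5 + 18088))*(-15630) = I*sqrt(13346) + (4043 + 18093)*(-15630) = I*sqrt(13346) + 22136*(-15630) = I*sqrt(13346) - 345985680 = -345985680 + I*sqrt(13346)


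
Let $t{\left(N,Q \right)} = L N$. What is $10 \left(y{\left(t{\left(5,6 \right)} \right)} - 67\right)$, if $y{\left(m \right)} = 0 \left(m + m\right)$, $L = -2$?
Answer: $-670$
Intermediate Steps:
$t{\left(N,Q \right)} = - 2 N$
$y{\left(m \right)} = 0$ ($y{\left(m \right)} = 0 \cdot 2 m = 0$)
$10 \left(y{\left(t{\left(5,6 \right)} \right)} - 67\right) = 10 \left(0 - 67\right) = 10 \left(-67\right) = -670$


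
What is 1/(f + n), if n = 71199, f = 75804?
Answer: 1/147003 ≈ 6.8026e-6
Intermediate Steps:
1/(f + n) = 1/(75804 + 71199) = 1/147003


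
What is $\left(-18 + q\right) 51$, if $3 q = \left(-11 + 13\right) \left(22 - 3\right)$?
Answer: $-272$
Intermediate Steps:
$q = \frac{38}{3}$ ($q = \frac{\left(-11 + 13\right) \left(22 - 3\right)}{3} = \frac{2 \cdot 19}{3} = \frac{1}{3} \cdot 38 = \frac{38}{3} \approx 12.667$)
$\left(-18 + q\right) 51 = \left(-18 + \frac{38}{3}\right) 51 = \left(- \frac{16}{3}\right) 51 = -272$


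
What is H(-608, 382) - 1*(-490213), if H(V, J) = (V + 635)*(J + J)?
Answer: 510841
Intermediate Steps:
H(V, J) = 2*J*(635 + V) (H(V, J) = (635 + V)*(2*J) = 2*J*(635 + V))
H(-608, 382) - 1*(-490213) = 2*382*(635 - 608) - 1*(-490213) = 2*382*27 + 490213 = 20628 + 490213 = 510841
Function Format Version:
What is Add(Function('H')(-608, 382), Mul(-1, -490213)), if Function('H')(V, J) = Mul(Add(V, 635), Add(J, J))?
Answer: 510841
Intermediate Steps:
Function('H')(V, J) = Mul(2, J, Add(635, V)) (Function('H')(V, J) = Mul(Add(635, V), Mul(2, J)) = Mul(2, J, Add(635, V)))
Add(Function('H')(-608, 382), Mul(-1, -490213)) = Add(Mul(2, 382, Add(635, -608)), Mul(-1, -490213)) = Add(Mul(2, 382, 27), 490213) = Add(20628, 490213) = 510841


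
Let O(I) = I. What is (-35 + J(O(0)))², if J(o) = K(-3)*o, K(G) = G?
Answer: 1225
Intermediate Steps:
J(o) = -3*o
(-35 + J(O(0)))² = (-35 - 3*0)² = (-35 + 0)² = (-35)² = 1225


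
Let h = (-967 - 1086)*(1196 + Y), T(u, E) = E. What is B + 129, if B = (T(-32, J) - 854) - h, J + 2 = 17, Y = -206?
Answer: 2031760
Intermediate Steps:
J = 15 (J = -2 + 17 = 15)
h = -2032470 (h = (-967 - 1086)*(1196 - 206) = -2053*990 = -2032470)
B = 2031631 (B = (15 - 854) - 1*(-2032470) = -839 + 2032470 = 2031631)
B + 129 = 2031631 + 129 = 2031760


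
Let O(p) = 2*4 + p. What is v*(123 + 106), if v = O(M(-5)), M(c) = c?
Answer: 687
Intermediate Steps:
O(p) = 8 + p
v = 3 (v = 8 - 5 = 3)
v*(123 + 106) = 3*(123 + 106) = 3*229 = 687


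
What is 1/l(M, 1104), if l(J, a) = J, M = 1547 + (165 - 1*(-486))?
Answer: 1/2198 ≈ 0.00045496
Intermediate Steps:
M = 2198 (M = 1547 + (165 + 486) = 1547 + 651 = 2198)
1/l(M, 1104) = 1/2198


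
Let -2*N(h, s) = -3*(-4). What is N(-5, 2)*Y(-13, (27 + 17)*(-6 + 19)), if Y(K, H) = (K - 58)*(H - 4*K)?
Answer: 265824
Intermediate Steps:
N(h, s) = -6 (N(h, s) = -(-3)*(-4)/2 = -½*12 = -6)
Y(K, H) = (-58 + K)*(H - 4*K)
N(-5, 2)*Y(-13, (27 + 17)*(-6 + 19)) = -6*(-58*(27 + 17)*(-6 + 19) - 4*(-13)² + 232*(-13) + ((27 + 17)*(-6 + 19))*(-13)) = -6*(-2552*13 - 4*169 - 3016 + (44*13)*(-13)) = -6*(-58*572 - 676 - 3016 + 572*(-13)) = -6*(-33176 - 676 - 3016 - 7436) = -6*(-44304) = 265824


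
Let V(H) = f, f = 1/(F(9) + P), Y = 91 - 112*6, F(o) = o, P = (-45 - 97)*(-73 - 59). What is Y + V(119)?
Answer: -10895492/18753 ≈ -581.00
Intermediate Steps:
P = 18744 (P = -142*(-132) = 18744)
Y = -581 (Y = 91 - 672 = -581)
f = 1/18753 (f = 1/(9 + 18744) = 1/18753 ≈ 5.3325e-5)
V(H) = 1/18753
Y + V(119) = -581 + 1/18753 = -10895492/18753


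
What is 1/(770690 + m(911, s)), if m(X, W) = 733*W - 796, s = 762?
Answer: 1/1328440 ≈ 7.5276e-7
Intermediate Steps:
m(X, W) = -796 + 733*W
1/(770690 + m(911, s)) = 1/(770690 + (-796 + 733*762)) = 1/(770690 + (-796 + 558546)) = 1/(770690 + 557750) = 1/1328440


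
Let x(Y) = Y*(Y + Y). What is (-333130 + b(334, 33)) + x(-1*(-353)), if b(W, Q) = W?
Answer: -83578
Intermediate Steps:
x(Y) = 2*Y² (x(Y) = Y*(2*Y) = 2*Y²)
(-333130 + b(334, 33)) + x(-1*(-353)) = (-333130 + 334) + 2*(-1*(-353))² = -332796 + 2*353² = -332796 + 2*124609 = -332796 + 249218 = -83578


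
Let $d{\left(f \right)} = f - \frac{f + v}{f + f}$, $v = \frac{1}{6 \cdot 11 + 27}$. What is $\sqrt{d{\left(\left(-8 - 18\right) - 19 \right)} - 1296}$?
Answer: $\frac{i \sqrt{2610592305}}{1395} \approx 36.626 i$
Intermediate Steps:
$v = \frac{1}{93}$ ($v = \frac{1}{66 + 27} = \frac{1}{93} \approx 0.010753$)
$d{\left(f \right)} = f - \frac{\frac{1}{93} + f}{2 f}$ ($d{\left(f \right)} = f - \frac{f + \frac{1}{93}}{f + f} = f - \frac{\frac{1}{93} + f}{2 f}$)
$\sqrt{d{\left(\left(-8 - 18\right) - 19 \right)} - 1296} = \sqrt{\left(- \frac{1}{2} - 45 - \frac{1}{186 \left(\left(-8 - 18\right) - 19\right)}\right) - 1296} = \sqrt{\left(- \frac{1}{2} - 45 - \frac{1}{186 \left(-26 - 19\right)}\right) - 1296} = \sqrt{\left(- \frac{1}{2} - 45 - \frac{1}{186 \left(-45\right)}\right) - 1296} = \sqrt{\left(- \frac{1}{2} - 45 - - \frac{1}{8370}\right) - 1296} = \sqrt{\left(- \frac{1}{2} - 45 + \frac{1}{8370}\right) - 1296} = \sqrt{- \frac{190417}{4185} - 1296} = \sqrt{- \frac{5614177}{4185}} = \frac{i \sqrt{2610592305}}{1395}$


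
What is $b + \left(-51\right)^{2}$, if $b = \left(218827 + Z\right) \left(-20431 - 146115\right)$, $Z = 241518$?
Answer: $-76668615769$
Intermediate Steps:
$b = -76668618370$ ($b = \left(218827 + 241518\right) \left(-20431 - 146115\right) = 460345 \left(-166546\right) = -76668618370$)
$b + \left(-51\right)^{2} = -76668618370 + \left(-51\right)^{2} = -76668618370 + 2601 = -76668615769$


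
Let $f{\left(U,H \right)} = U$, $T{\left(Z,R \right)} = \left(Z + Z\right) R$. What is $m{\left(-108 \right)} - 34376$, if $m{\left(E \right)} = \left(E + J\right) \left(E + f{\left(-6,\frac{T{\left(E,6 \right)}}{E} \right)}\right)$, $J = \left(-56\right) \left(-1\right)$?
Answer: $-28448$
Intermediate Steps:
$T{\left(Z,R \right)} = 2 R Z$ ($T{\left(Z,R \right)} = 2 Z R = 2 R Z$)
$J = 56$
$m{\left(E \right)} = \left(-6 + E\right) \left(56 + E\right)$ ($m{\left(E \right)} = \left(E + 56\right) \left(E - 6\right) = \left(56 + E\right) \left(-6 + E\right) = \left(-6 + E\right) \left(56 + E\right)$)
$m{\left(-108 \right)} - 34376 = \left(-336 + \left(-108\right)^{2} + 50 \left(-108\right)\right) - 34376 = \left(-336 + 11664 - 5400\right) - 34376 = 5928 - 34376 = -28448$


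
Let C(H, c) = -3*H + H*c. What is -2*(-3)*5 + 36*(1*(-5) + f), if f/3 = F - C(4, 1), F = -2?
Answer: 498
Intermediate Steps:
f = 18 (f = 3*(-2 - 4*(-3 + 1)) = 3*(-2 - 4*(-2)) = 3*(-2 - 1*(-8)) = 3*(-2 + 8) = 3*6 = 18)
-2*(-3)*5 + 36*(1*(-5) + f) = -2*(-3)*5 + 36*(1*(-5) + 18) = 6*5 + 36*(-5 + 18) = 30 + 36*13 = 30 + 468 = 498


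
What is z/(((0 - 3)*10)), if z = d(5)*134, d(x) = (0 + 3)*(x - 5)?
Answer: 0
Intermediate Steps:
d(x) = -15 + 3*x (d(x) = 3*(-5 + x) = -15 + 3*x)
z = 0 (z = (-15 + 3*5)*134 = (-15 + 15)*134 = 0*134 = 0)
z/(((0 - 3)*10)) = 0/(((0 - 3)*10)) = 0/((-3*10)) = 0/(-30) = 0*(-1/30) = 0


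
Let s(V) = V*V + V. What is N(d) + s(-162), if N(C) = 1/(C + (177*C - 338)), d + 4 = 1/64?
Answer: 874033870/33511 ≈ 26082.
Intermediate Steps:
s(V) = V + V² (s(V) = V² + V = V + V²)
d = -255/64 (d = -4 + 1/64 = -255/64 ≈ -3.9844)
N(C) = 1/(-338 + 178*C) (N(C) = 1/(C + (-338 + 177*C)) = 1/(-338 + 178*C))
N(d) + s(-162) = 1/(2*(-169 + 89*(-255/64))) - 162*(1 - 162) = 1/(2*(-169 - 22695/64)) - 162*(-161) = 1/(2*(-33511/64)) + 26082 = (½)*(-64/33511) + 26082 = -32/33511 + 26082 = 874033870/33511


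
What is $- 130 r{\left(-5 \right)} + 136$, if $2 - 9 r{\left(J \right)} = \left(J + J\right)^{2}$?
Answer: $\frac{13964}{9} \approx 1551.6$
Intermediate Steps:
$r{\left(J \right)} = \frac{2}{9} - \frac{4 J^{2}}{9}$ ($r{\left(J \right)} = \frac{2}{9} - \frac{\left(J + J\right)^{2}}{9} = \frac{2}{9} - \frac{\left(2 J\right)^{2}}{9} = \frac{2}{9} - \frac{4 J^{2}}{9}$)
$- 130 r{\left(-5 \right)} + 136 = - 130 \left(\frac{2}{9} - \frac{4 \left(-5\right)^{2}}{9}\right) + 136 = - 130 \left(\frac{2}{9} - \frac{100}{9}\right) + 136 = \left(-130\right) \left(- \frac{98}{9}\right) + 136 = \frac{12740}{9} + 136 = \frac{13964}{9}$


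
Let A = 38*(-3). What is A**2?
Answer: 12996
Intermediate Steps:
A = -114
A**2 = (-114)**2 = 12996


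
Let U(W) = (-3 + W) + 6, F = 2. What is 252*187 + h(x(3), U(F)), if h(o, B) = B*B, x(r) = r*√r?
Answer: 47149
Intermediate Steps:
U(W) = 3 + W
x(r) = r^(3/2)
h(o, B) = B²
252*187 + h(x(3), U(F)) = 252*187 + (3 + 2)² = 47124 + 5² = 47124 + 25 = 47149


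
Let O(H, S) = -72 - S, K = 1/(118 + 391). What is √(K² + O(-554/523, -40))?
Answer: I*√8290591/509 ≈ 5.6569*I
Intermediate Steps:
K = 1/509 ≈ 0.0019646
√(K² + O(-554/523, -40)) = √((1/509)² + (-72 - 1*(-40))) = √(1/259081 + (-72 + 40)) = √(1/259081 - 32) = √(-8290591/259081) = I*√8290591/509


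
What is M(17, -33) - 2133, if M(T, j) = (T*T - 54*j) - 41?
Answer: -103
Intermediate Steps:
M(T, j) = -41 + T² - 54*j (M(T, j) = (T² - 54*j) - 41 = -41 + T² - 54*j)
M(17, -33) - 2133 = (-41 + 17² - 54*(-33)) - 2133 = (-41 + 289 + 1782) - 2133 = 2030 - 2133 = -103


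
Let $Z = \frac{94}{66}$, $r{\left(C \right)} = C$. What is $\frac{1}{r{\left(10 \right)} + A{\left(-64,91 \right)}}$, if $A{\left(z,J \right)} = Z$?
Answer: $\frac{33}{377} \approx 0.087533$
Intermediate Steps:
$Z = \frac{47}{33}$ ($Z = 94 \cdot \frac{1}{66} = \frac{47}{33} \approx 1.4242$)
$A{\left(z,J \right)} = \frac{47}{33}$
$\frac{1}{r{\left(10 \right)} + A{\left(-64,91 \right)}} = \frac{1}{10 + \frac{47}{33}} = \frac{1}{\frac{377}{33}} = \frac{33}{377}$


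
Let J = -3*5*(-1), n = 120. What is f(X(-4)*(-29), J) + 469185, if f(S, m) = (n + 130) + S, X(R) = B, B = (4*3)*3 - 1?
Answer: 468420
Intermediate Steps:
J = 15 (J = -15*(-1) = 15)
B = 35 (B = 12*3 - 1 = 36 - 1 = 35)
X(R) = 35
f(S, m) = 250 + S (f(S, m) = (120 + 130) + S = 250 + S)
f(X(-4)*(-29), J) + 469185 = (250 + 35*(-29)) + 469185 = (250 - 1015) + 469185 = -765 + 469185 = 468420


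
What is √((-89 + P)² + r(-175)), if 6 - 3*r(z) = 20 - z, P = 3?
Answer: √7333 ≈ 85.633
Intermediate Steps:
r(z) = -14/3 + z/3 (r(z) = 2 - (20 - z)/3 = 2 + (-20/3 + z/3) = -14/3 + z/3)
√((-89 + P)² + r(-175)) = √((-89 + 3)² + (-14/3 + (⅓)*(-175))) = √((-86)² + (-14/3 - 175/3)) = √(7396 - 63) = √7333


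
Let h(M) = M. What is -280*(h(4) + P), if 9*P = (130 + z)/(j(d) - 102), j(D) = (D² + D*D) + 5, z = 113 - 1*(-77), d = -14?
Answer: -612640/531 ≈ -1153.7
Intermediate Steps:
z = 190 (z = 113 + 77 = 190)
j(D) = 5 + 2*D² (j(D) = (D² + D²) + 5 = 2*D² + 5 = 5 + 2*D²)
P = 64/531 (P = ((130 + 190)/((5 + 2*(-14)²) - 102))/9 = (320/((5 + 2*196) - 102))/9 = (320/((5 + 392) - 102))/9 = (320/(397 - 102))/9 = (320/295)/9 = (320*(1/295))/9 = (⅑)*(64/59) = 64/531 ≈ 0.12053)
-280*(h(4) + P) = -280*(4 + 64/531) = -280*2188/531 = -612640/531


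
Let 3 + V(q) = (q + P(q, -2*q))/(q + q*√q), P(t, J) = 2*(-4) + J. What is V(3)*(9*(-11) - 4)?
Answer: 721/6 + 1133*√3/6 ≈ 447.24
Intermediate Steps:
P(t, J) = -8 + J
V(q) = -3 + (-8 - q)/(q + q^(3/2)) (V(q) = -3 + (q + (-8 - 2*q))/(q + q*√q) = -3 + (-8 - q)/(q + q^(3/2)))
V(3)*(9*(-11) - 4) = ((-8 - 4*3 - 9*√3)/(3 + 3^(3/2)))*(9*(-11) - 4) = ((-8 - 12 - 9*√3)/(3 + 3*√3))*(-99 - 4) = ((-8 - 12 - 9*√3)/(3 + 3*√3))*(-103) = ((-20 - 9*√3)/(3 + 3*√3))*(-103) = -103*(-20 - 9*√3)/(3 + 3*√3)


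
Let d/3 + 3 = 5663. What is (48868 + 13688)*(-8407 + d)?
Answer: 536292588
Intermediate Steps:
d = 16980 (d = -9 + 3*5663 = -9 + 16989 = 16980)
(48868 + 13688)*(-8407 + d) = (48868 + 13688)*(-8407 + 16980) = 62556*8573 = 536292588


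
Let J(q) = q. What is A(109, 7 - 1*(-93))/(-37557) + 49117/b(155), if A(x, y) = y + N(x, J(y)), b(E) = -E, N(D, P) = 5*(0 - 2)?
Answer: -204966791/646815 ≈ -316.89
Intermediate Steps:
N(D, P) = -10 (N(D, P) = 5*(-2) = -10)
A(x, y) = -10 + y (A(x, y) = y - 10 = -10 + y)
A(109, 7 - 1*(-93))/(-37557) + 49117/b(155) = (-10 + (7 - 1*(-93)))/(-37557) + 49117/((-1*155)) = (-10 + (7 + 93))*(-1/37557) + 49117/(-155) = (-10 + 100)*(-1/37557) + 49117*(-1/155) = 90*(-1/37557) - 49117/155 = -10/4173 - 49117/155 = -204966791/646815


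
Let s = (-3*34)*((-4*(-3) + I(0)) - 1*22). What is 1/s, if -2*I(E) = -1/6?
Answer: 2/2023 ≈ 0.00098863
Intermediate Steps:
I(E) = 1/12 (I(E) = -(-1)/(2*6) = -1/2*(-1/6) = 1/12)
s = 2023/2 (s = (-3*34)*((-4*(-3) + 1/12) - 1*22) = -102*((12 + 1/12) - 22) = -102*(145/12 - 22) = -102*(-119/12) = 2023/2 ≈ 1011.5)
1/s = 1/(2023/2) = 2/2023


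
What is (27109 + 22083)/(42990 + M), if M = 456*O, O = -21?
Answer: 24596/16707 ≈ 1.4722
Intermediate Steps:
M = -9576 (M = 456*(-21) = -9576)
(27109 + 22083)/(42990 + M) = (27109 + 22083)/(42990 - 9576) = 49192/33414 = 49192*(1/33414) = 24596/16707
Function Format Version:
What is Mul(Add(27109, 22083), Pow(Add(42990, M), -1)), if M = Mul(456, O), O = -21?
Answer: Rational(24596, 16707) ≈ 1.4722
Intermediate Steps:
M = -9576 (M = Mul(456, -21) = -9576)
Mul(Add(27109, 22083), Pow(Add(42990, M), -1)) = Mul(Add(27109, 22083), Pow(Add(42990, -9576), -1)) = Mul(49192, Pow(33414, -1)) = Mul(49192, Rational(1, 33414)) = Rational(24596, 16707)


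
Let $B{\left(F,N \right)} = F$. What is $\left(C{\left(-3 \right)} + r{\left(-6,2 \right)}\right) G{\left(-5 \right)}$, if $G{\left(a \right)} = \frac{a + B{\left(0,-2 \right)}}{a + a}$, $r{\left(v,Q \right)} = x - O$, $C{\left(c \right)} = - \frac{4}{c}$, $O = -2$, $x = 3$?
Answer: $\frac{19}{6} \approx 3.1667$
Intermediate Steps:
$r{\left(v,Q \right)} = 5$ ($r{\left(v,Q \right)} = 3 - -2 = 3 + 2 = 5$)
$G{\left(a \right)} = \frac{1}{2}$ ($G{\left(a \right)} = \frac{a + 0}{a + a} = \frac{a}{2 a} = a \frac{1}{2 a} = \frac{1}{2}$)
$\left(C{\left(-3 \right)} + r{\left(-6,2 \right)}\right) G{\left(-5 \right)} = \left(- \frac{4}{-3} + 5\right) \frac{1}{2} = \left(\left(-4\right) \left(- \frac{1}{3}\right) + 5\right) \frac{1}{2} = \left(\frac{4}{3} + 5\right) \frac{1}{2} = \frac{19}{3} \cdot \frac{1}{2} = \frac{19}{6}$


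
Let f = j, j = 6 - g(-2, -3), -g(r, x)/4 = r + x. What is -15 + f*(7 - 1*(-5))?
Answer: -183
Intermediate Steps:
g(r, x) = -4*r - 4*x (g(r, x) = -4*(r + x) = -4*r - 4*x)
j = -14 (j = 6 - (-4*(-2) - 4*(-3)) = 6 - (8 + 12) = 6 - 1*20 = 6 - 20 = -14)
f = -14
-15 + f*(7 - 1*(-5)) = -15 - 14*(7 - 1*(-5)) = -15 - 14*(7 + 5) = -15 - 14*12 = -15 - 168 = -183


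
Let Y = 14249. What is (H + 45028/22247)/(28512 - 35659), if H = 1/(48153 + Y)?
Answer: -2809859503/9921874880218 ≈ -0.00028320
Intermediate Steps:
H = 1/62402 (H = 1/(48153 + 14249) = 1/62402 ≈ 1.6025e-5)
(H + 45028/22247)/(28512 - 35659) = (1/62402 + 45028/22247)/(28512 - 35659) = (1/62402 + 45028*(1/22247))/(-7147) = (1/62402 + 45028/22247)*(-1/7147) = (2809859503/1388257294)*(-1/7147) = -2809859503/9921874880218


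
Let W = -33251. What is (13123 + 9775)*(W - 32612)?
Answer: -1508130974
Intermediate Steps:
(13123 + 9775)*(W - 32612) = (13123 + 9775)*(-33251 - 32612) = 22898*(-65863) = -1508130974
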